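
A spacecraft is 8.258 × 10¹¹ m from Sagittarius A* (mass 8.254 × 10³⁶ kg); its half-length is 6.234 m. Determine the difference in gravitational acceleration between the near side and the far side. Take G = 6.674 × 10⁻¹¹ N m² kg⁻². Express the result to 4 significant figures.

Δg = 4GMr/d³
   = 4 × (6.674 × 10⁻¹¹) × (8.254 × 10³⁶) × (6.234) / (8.258 × 10¹¹)³
   = 2.439 × 10⁻⁸ m/s²

2.439 × 10⁻⁸ m/s²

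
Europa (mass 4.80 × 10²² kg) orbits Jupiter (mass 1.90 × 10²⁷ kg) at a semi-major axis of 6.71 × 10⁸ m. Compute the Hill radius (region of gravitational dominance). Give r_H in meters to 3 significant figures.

r_H ≈ a (m/3M)^(1/3)
    = (6.71 × 10⁸) × (4.80 × 10²² / (3 × 1.90 × 10²⁷))^(1/3)
    = 1.37 × 10⁷ m

1.37 × 10⁷ m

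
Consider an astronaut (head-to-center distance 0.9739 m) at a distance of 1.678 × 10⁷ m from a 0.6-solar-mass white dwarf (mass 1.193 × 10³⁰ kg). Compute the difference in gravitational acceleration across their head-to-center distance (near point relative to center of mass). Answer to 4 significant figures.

Δg = 2GMr/d³
   = 2 × (6.674 × 10⁻¹¹) × (1.193 × 10³⁰) × (0.9739) / (1.678 × 10⁷)³
   = 3.282 × 10⁻² m/s²

3.282 × 10⁻² m/s²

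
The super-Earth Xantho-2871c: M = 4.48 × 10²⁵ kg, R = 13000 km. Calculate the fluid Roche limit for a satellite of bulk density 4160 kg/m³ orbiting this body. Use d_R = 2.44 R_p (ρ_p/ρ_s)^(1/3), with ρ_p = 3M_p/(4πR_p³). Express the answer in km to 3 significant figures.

33400 km

ρ_p = 3M_p/(4πR_p³) = 3 × (4.48 × 10²⁵) / (4π × (1.30 × 10⁷ m)³) = 4870 kg/m³
d_R = 2.44 × 13000 km × (4870/4160)^(1/3)
    = 33400 km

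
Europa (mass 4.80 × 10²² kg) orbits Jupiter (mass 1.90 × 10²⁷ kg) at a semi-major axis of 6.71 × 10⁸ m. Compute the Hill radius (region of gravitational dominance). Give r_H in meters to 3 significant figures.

1.37 × 10⁷ m

r_H ≈ a (m/3M)^(1/3)
    = (6.71 × 10⁸) × (4.80 × 10²² / (3 × 1.90 × 10²⁷))^(1/3)
    = 1.37 × 10⁷ m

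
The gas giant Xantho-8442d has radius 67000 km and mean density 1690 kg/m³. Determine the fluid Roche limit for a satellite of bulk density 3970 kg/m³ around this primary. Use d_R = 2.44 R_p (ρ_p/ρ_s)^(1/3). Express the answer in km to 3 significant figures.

d_R = 2.44 × 67000 km × (1690/3970)^(1/3)
    = 1.23 × 10⁵ km

1.23 × 10⁵ km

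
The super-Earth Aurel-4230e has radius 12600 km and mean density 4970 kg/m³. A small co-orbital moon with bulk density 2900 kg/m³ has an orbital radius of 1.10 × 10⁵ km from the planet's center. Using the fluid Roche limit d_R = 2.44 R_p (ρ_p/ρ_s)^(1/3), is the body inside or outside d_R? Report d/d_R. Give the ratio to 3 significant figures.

d_R = 2.44 × (12600 km) × (4970/2900)^(1/3) = 36790 km
d/d_R = (1.10 × 10⁵) / (36790) = 2.99
Since d/d_R > 1, the body is outside the Roche limit.

outside; d/d_R ≈ 2.99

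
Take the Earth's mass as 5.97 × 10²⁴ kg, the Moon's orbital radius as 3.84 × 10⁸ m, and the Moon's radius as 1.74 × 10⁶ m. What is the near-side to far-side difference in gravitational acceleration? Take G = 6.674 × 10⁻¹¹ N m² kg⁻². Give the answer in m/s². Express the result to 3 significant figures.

Δg = 4GMr/d³
   = 4 × (6.674 × 10⁻¹¹) × (5.97 × 10²⁴) × (1.74 × 10⁶) / (3.84 × 10⁸)³
   = 4.90 × 10⁻⁵ m/s²

4.90 × 10⁻⁵ m/s²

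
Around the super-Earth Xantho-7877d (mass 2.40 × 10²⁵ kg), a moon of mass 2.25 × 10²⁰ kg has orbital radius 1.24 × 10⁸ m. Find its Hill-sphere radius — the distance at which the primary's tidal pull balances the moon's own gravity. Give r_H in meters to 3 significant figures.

1.81 × 10⁶ m

r_H ≈ a (m/3M)^(1/3)
    = (1.24 × 10⁸) × (2.25 × 10²⁰ / (3 × 2.40 × 10²⁵))^(1/3)
    = 1.81 × 10⁶ m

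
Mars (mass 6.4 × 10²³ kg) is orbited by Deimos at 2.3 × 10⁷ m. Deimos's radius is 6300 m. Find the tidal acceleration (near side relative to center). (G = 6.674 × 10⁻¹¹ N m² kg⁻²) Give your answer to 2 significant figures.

4.4 × 10⁻⁵ m/s²

Δa = 2GMr/d³
   = 2 × (6.674 × 10⁻¹¹) × (6.4 × 10²³) × (6300) / (2.3 × 10⁷)³
   = 4.4 × 10⁻⁵ m/s²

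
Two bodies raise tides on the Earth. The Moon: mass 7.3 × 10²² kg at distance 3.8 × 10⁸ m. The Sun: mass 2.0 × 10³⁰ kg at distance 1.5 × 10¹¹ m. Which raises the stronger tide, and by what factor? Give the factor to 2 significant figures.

Tidal acceleration ∝ M/d³, so compare M/d³ for each.
The Moon: (7.3 × 10²²) / (3.8 × 10⁸)³ = 1.330 × 10⁻³
The Sun: (2.0 × 10³⁰) / (1.5 × 10¹¹)³ = 5.926 × 10⁻⁴
Ratio (larger/smaller) = 2.2

The Moon, by a factor of ≈ 2.2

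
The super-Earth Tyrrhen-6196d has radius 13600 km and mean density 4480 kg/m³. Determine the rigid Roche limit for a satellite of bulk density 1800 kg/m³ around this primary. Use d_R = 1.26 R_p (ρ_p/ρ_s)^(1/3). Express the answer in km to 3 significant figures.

23200 km

d_R = 1.26 × 13600 km × (4480/1800)^(1/3)
    = 23200 km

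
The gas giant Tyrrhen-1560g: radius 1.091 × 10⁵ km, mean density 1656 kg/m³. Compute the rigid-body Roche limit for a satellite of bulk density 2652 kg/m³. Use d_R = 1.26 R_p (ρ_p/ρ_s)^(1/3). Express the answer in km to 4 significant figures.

d_R = 1.26 × 1.091 × 10⁵ km × (1656/2652)^(1/3)
    = 1.175 × 10⁵ km

1.175 × 10⁵ km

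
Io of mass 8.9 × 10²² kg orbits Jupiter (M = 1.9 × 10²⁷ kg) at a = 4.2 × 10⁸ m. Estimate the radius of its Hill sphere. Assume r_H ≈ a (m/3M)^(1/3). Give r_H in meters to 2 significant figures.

1.0 × 10⁷ m

r_H ≈ a (m/3M)^(1/3)
    = (4.2 × 10⁸) × (8.9 × 10²² / (3 × 1.9 × 10²⁷))^(1/3)
    = 1.0 × 10⁷ m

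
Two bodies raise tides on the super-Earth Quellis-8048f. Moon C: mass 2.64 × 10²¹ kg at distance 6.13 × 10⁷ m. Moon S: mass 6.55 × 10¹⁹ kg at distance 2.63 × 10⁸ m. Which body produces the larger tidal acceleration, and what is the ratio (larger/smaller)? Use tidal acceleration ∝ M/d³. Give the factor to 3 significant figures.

Moon C, by a factor of ≈ 3180

The tide-raising term goes as M/d³ (the gradient of a 1/d² field).
Moon C: (2.64 × 10²¹) / (6.13 × 10⁷)³ = 1.146 × 10⁻²
Moon S: (6.55 × 10¹⁹) / (2.63 × 10⁸)³ = 3.601 × 10⁻⁶
Ratio (larger/smaller) = 3180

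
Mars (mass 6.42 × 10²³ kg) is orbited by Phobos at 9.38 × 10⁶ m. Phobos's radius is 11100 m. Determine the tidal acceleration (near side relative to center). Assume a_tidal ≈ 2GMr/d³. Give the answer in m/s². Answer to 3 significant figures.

a_tidal = 2GMr/d³
        = 2 × (6.674 × 10⁻¹¹) × (6.42 × 10²³) × (11100) / (9.38 × 10⁶)³
        = 1.15 × 10⁻³ m/s²

1.15 × 10⁻³ m/s²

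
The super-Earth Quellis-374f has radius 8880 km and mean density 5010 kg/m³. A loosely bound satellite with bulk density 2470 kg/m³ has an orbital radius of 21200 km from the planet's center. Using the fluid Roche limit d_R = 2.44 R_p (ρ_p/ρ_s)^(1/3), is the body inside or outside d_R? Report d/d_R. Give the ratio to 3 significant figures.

d_R = 2.44 × (8880 km) × (5010/2470)^(1/3) = 27430 km
d/d_R = (21200) / (27430) = 0.773
Since d/d_R < 1, the body is inside the Roche limit.

inside; d/d_R ≈ 0.773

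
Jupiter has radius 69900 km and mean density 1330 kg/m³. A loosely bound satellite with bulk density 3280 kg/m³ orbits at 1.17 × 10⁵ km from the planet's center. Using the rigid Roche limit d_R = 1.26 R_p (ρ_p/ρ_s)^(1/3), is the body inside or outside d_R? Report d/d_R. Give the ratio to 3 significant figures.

outside; d/d_R ≈ 1.79

d_R = 1.26 × (69900 km) × (1330/3280)^(1/3) = 65190 km
d/d_R = (1.17 × 10⁵) / (65190) = 1.79
Since d/d_R > 1, the body is outside the Roche limit.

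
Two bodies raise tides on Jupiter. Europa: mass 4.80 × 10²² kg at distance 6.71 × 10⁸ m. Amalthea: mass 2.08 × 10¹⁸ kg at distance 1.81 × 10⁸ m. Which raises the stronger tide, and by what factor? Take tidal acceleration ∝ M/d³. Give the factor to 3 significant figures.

Europa, by a factor of ≈ 453

Compare M/d³ for the two perturbers:
Europa: (4.80 × 10²²) / (6.71 × 10⁸)³ = 1.589 × 10⁻⁴
Amalthea: (2.08 × 10¹⁸) / (1.81 × 10⁸)³ = 3.508 × 10⁻⁷
Ratio (larger/smaller) = 453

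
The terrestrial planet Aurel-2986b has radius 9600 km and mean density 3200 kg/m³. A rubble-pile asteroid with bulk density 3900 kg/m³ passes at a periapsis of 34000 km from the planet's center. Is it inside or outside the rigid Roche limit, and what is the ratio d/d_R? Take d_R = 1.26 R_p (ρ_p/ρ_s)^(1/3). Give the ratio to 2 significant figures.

outside; d/d_R ≈ 3.0

d_R = 1.26 × (9600 km) × (3200/3900)^(1/3) = 11320 km
d/d_R = (34000) / (11320) = 3.0
Since d/d_R > 1, the body is outside the Roche limit.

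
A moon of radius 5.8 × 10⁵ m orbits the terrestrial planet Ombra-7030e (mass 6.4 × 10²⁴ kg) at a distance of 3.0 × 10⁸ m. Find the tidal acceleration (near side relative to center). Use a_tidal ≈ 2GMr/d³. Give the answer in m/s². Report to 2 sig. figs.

1.8 × 10⁻⁵ m/s²

Δg = 2GMr/d³
   = 2 × (6.674 × 10⁻¹¹) × (6.4 × 10²⁴) × (5.8 × 10⁵) / (3.0 × 10⁸)³
   = 1.8 × 10⁻⁵ m/s²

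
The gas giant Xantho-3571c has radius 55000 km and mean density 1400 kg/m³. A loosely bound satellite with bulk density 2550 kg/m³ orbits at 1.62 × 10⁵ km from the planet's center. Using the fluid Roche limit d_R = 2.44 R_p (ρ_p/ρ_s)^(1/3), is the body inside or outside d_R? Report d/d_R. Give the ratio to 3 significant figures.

outside; d/d_R ≈ 1.47

d_R = 2.44 × (55000 km) × (1400/2550)^(1/3) = 1.099 × 10⁵ km
d/d_R = (1.62 × 10⁵) / (1.099 × 10⁵) = 1.47
Since d/d_R > 1, the body is outside the Roche limit.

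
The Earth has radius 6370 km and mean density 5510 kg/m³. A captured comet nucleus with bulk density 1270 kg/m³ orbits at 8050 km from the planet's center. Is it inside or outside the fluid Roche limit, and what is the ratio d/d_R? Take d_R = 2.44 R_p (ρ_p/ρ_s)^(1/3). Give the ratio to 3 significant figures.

d_R = 2.44 × (6370 km) × (5510/1270)^(1/3) = 25350 km
d/d_R = (8050) / (25350) = 0.318
Since d/d_R < 1, the body is inside the Roche limit.

inside; d/d_R ≈ 0.318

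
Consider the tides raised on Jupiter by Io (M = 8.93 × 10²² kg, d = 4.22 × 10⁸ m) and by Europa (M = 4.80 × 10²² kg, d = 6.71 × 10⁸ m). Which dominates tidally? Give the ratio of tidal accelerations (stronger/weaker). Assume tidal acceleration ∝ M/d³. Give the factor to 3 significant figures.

Tidal stretch scales as M/d³; compute that for each body.
Io: (8.93 × 10²²) / (4.22 × 10⁸)³ = 1.188 × 10⁻³
Europa: (4.80 × 10²²) / (6.71 × 10⁸)³ = 1.589 × 10⁻⁴
Ratio (larger/smaller) = 7.48

Io, by a factor of ≈ 7.48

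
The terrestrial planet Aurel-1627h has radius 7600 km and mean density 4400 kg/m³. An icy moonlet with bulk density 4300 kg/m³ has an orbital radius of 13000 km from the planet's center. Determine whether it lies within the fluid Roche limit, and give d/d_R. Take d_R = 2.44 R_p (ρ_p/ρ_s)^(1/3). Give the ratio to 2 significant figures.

inside; d/d_R ≈ 0.70

d_R = 2.44 × (7600 km) × (4400/4300)^(1/3) = 18690 km
d/d_R = (13000) / (18690) = 0.70
Since d/d_R < 1, the body is inside the Roche limit.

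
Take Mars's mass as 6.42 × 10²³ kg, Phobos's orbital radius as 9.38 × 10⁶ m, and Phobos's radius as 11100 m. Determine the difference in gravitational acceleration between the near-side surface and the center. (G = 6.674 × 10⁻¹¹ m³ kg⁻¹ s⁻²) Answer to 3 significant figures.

Δa = 2GMr/d³
   = 2 × (6.674 × 10⁻¹¹) × (6.42 × 10²³) × (11100) / (9.38 × 10⁶)³
   = 1.15 × 10⁻³ m/s²

1.15 × 10⁻³ m/s²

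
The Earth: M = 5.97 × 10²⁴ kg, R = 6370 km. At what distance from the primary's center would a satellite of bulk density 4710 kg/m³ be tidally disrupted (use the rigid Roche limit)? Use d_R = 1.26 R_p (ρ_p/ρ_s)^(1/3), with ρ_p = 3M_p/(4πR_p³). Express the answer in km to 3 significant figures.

8460 km

ρ_p = 3M_p/(4πR_p³) = 3 × (5.97 × 10²⁴) / (4π × (6.37 × 10⁶ m)³) = 5510 kg/m³
d_R = 1.26 × 6370 km × (5510/4710)^(1/3)
    = 8460 km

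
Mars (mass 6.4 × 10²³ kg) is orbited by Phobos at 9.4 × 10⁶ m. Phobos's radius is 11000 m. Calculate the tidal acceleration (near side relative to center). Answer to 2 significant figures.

The tidal stretch is the gradient of GM/d² times the body's extent r, hence the 1/d³ dependence.
a_tidal = 2GMr/d³
        = 2 × (6.674 × 10⁻¹¹) × (6.4 × 10²³) × (11000) / (9.4 × 10⁶)³
        = 1.1 × 10⁻³ m/s²

1.1 × 10⁻³ m/s²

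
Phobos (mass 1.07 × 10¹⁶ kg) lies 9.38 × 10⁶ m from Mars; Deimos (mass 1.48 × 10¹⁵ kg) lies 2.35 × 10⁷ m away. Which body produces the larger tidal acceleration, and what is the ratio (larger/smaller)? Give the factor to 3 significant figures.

Phobos, by a factor of ≈ 114

Tidal acceleration ∝ M/d³, so compare M/d³ for each.
Phobos: (1.07 × 10¹⁶) / (9.38 × 10⁶)³ = 1.297 × 10⁻⁵
Deimos: (1.48 × 10¹⁵) / (2.35 × 10⁷)³ = 1.140 × 10⁻⁷
Ratio (larger/smaller) = 114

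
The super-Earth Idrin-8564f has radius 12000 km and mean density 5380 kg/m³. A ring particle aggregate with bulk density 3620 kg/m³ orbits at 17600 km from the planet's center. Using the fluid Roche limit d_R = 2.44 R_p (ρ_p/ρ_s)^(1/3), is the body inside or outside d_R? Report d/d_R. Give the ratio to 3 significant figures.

inside; d/d_R ≈ 0.527

d_R = 2.44 × (12000 km) × (5380/3620)^(1/3) = 33410 km
d/d_R = (17600) / (33410) = 0.527
Since d/d_R < 1, the body is inside the Roche limit.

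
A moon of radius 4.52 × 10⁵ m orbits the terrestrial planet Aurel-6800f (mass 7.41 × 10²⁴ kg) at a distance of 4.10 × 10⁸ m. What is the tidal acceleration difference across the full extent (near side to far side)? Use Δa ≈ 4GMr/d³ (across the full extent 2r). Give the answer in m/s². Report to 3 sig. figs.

Differencing GM/(d−r)² and GM/(d+r)² to first order in r/d gives 4GMr/d³.
a_tidal = 4GMr/d³
        = 4 × (6.674 × 10⁻¹¹) × (7.41 × 10²⁴) × (4.52 × 10⁵) / (4.10 × 10⁸)³
        = 1.30 × 10⁻⁵ m/s²

1.30 × 10⁻⁵ m/s²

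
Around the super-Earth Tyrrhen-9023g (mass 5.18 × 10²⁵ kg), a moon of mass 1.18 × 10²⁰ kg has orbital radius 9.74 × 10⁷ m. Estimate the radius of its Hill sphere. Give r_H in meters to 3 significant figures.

8.89 × 10⁵ m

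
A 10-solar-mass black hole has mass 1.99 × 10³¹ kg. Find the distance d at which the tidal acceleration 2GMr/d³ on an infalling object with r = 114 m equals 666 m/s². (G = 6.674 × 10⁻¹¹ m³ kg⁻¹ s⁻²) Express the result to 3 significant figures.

2GMr/d³ = a_tidal  ⇒  d = (2GMr / a_tidal)^(1/3)
d = (2 × 6.674×10⁻¹¹ × (1.99 × 10³¹) × (114) / (666))^(1/3)
  = 7.69 × 10⁶ m

7.69 × 10⁶ m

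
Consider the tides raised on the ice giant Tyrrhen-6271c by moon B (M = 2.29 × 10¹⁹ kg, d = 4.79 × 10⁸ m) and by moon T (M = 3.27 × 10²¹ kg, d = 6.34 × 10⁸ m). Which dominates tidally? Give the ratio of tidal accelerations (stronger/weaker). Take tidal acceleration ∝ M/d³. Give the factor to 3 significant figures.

Moon T, by a factor of ≈ 61.6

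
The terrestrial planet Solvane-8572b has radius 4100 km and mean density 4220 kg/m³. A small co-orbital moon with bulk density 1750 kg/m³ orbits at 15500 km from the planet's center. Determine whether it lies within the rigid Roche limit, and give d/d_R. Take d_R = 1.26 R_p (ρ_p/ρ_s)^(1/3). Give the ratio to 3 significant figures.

d_R = 1.26 × (4100 km) × (4220/1750)^(1/3) = 6928 km
d/d_R = (15500) / (6928) = 2.24
Since d/d_R > 1, the body is outside the Roche limit.

outside; d/d_R ≈ 2.24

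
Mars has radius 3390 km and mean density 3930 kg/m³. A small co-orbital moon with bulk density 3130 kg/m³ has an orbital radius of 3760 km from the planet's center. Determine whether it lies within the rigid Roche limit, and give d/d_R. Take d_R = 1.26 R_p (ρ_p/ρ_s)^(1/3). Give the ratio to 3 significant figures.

inside; d/d_R ≈ 0.816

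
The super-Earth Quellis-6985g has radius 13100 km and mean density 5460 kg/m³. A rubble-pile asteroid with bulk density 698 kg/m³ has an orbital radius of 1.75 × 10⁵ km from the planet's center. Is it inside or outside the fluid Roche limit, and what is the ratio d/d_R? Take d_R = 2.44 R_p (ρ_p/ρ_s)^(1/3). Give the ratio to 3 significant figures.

d_R = 2.44 × (13100 km) × (5460/698)^(1/3) = 63450 km
d/d_R = (1.75 × 10⁵) / (63450) = 2.76
Since d/d_R > 1, the body is outside the Roche limit.

outside; d/d_R ≈ 2.76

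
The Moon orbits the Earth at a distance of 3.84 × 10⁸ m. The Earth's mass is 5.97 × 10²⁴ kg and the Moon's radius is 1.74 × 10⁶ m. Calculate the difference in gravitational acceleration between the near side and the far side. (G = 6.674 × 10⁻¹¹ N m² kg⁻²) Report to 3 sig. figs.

4.90 × 10⁻⁵ m/s²

Near-to-far spans 2r, so the tidal difference is twice the near-to-center value: 4GMr/d³.
Δg = 4GMr/d³
   = 4 × (6.674 × 10⁻¹¹) × (5.97 × 10²⁴) × (1.74 × 10⁶) / (3.84 × 10⁸)³
   = 4.90 × 10⁻⁵ m/s²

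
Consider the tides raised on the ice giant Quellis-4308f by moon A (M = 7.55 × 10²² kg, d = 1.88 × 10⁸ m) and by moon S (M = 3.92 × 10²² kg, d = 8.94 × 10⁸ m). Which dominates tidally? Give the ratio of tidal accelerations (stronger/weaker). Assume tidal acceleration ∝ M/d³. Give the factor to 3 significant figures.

Moon A, by a factor of ≈ 207

Compare M/d³ for the two perturbers:
Moon A: (7.55 × 10²²) / (1.88 × 10⁸)³ = 1.136 × 10⁻²
Moon S: (3.92 × 10²²) / (8.94 × 10⁸)³ = 5.486 × 10⁻⁵
Ratio (larger/smaller) = 207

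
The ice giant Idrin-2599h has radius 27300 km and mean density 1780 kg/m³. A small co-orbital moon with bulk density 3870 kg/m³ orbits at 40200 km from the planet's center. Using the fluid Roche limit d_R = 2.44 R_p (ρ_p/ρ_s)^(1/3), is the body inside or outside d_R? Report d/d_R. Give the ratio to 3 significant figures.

inside; d/d_R ≈ 0.782

d_R = 2.44 × (27300 km) × (1780/3870)^(1/3) = 51420 km
d/d_R = (40200) / (51420) = 0.782
Since d/d_R < 1, the body is inside the Roche limit.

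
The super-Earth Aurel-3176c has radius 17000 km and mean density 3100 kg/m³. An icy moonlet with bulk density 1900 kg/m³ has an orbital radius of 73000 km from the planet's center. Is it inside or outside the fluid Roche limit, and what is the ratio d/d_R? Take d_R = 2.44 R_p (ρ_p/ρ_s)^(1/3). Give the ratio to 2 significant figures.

d_R = 2.44 × (17000 km) × (3100/1900)^(1/3) = 48830 km
d/d_R = (73000) / (48830) = 1.5
Since d/d_R > 1, the body is outside the Roche limit.

outside; d/d_R ≈ 1.5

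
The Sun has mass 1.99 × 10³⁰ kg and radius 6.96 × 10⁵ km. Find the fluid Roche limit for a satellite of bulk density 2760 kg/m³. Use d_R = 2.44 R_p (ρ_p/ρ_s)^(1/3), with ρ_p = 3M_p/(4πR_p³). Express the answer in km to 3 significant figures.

1.36 × 10⁶ km

ρ_p = 3M_p/(4πR_p³) = 3 × (1.99 × 10³⁰) / (4π × (6.96 × 10⁸ m)³) = 1410 kg/m³
d_R = 2.44 × 6.96 × 10⁵ km × (1410/2760)^(1/3)
    = 1.36 × 10⁶ km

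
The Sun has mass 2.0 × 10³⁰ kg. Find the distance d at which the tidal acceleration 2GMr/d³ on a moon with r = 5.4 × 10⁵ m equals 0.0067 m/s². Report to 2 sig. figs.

2GMr/d³ = a_tidal  ⇒  d = (2GMr / a_tidal)^(1/3)
d = (2 × 6.674×10⁻¹¹ × (2.0 × 10³⁰) × (5.4 × 10⁵) / (0.0067))^(1/3)
  = 2.8 × 10⁹ m

2.8 × 10⁹ m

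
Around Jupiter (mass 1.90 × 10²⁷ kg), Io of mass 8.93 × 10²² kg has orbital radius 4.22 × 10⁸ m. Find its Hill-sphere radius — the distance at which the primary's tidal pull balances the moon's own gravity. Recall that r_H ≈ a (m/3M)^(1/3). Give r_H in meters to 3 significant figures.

1.06 × 10⁷ m

r_H ≈ a (m/3M)^(1/3)
    = (4.22 × 10⁸) × (8.93 × 10²² / (3 × 1.90 × 10²⁷))^(1/3)
    = 1.06 × 10⁷ m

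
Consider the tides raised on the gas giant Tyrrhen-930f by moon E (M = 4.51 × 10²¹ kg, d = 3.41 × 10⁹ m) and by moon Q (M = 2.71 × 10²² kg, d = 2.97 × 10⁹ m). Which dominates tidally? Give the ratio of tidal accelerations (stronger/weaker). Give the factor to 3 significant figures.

Moon Q, by a factor of ≈ 9.09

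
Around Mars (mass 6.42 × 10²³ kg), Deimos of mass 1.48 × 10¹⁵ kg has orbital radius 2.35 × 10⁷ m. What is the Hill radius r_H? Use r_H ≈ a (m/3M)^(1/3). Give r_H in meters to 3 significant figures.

2.15 × 10⁴ m

r_H ≈ a (m/3M)^(1/3)
    = (2.35 × 10⁷) × (1.48 × 10¹⁵ / (3 × 6.42 × 10²³))^(1/3)
    = 2.15 × 10⁴ m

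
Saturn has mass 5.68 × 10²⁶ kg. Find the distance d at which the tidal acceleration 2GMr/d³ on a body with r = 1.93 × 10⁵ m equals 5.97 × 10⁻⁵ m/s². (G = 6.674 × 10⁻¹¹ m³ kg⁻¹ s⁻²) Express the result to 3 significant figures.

2GMr/d³ = a_tidal  ⇒  d = (2GMr / a_tidal)^(1/3)
d = (2 × 6.674×10⁻¹¹ × (5.68 × 10²⁶) × (1.93 × 10⁵) / (5.97 × 10⁻⁵))^(1/3)
  = 6.26 × 10⁸ m

6.26 × 10⁸ m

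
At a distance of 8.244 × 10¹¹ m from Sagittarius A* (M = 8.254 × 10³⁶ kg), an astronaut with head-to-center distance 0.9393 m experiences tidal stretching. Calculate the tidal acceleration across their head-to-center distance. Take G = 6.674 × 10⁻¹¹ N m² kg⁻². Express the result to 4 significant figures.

1.847 × 10⁻⁹ m/s²

Δg = 2GMr/d³
   = 2 × (6.674 × 10⁻¹¹) × (8.254 × 10³⁶) × (0.9393) / (8.244 × 10¹¹)³
   = 1.847 × 10⁻⁹ m/s²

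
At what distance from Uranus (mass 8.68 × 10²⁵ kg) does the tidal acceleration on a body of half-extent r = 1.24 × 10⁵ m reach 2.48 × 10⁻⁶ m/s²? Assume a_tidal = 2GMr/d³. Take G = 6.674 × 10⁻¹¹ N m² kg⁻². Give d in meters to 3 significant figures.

8.34 × 10⁸ m

2GMr/d³ = a_tidal  ⇒  d = (2GMr / a_tidal)^(1/3)
d = (2 × 6.674×10⁻¹¹ × (8.68 × 10²⁵) × (1.24 × 10⁵) / (2.48 × 10⁻⁶))^(1/3)
  = 8.34 × 10⁸ m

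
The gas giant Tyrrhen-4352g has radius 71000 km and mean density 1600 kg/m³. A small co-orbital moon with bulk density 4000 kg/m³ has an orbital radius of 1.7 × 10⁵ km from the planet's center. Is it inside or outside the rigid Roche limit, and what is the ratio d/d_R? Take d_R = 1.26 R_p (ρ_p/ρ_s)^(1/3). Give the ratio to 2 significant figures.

outside; d/d_R ≈ 2.6

d_R = 1.26 × (71000 km) × (1600/4000)^(1/3) = 65910 km
d/d_R = (1.7 × 10⁵) / (65910) = 2.6
Since d/d_R > 1, the body is outside the Roche limit.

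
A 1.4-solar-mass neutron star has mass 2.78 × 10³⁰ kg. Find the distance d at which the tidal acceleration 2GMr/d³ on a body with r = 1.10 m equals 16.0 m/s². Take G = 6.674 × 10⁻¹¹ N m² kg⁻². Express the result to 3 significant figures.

2.94 × 10⁶ m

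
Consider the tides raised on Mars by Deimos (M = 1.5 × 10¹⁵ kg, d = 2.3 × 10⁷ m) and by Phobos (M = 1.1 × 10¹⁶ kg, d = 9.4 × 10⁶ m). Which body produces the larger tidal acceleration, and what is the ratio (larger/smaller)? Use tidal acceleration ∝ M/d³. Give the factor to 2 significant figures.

Tidal acceleration ∝ M/d³, so compare M/d³ for each.
Deimos: (1.5 × 10¹⁵) / (2.3 × 10⁷)³ = 1.233 × 10⁻⁷
Phobos: (1.1 × 10¹⁶) / (9.4 × 10⁶)³ = 1.324 × 10⁻⁵
Ratio (larger/smaller) = 110

Phobos, by a factor of ≈ 110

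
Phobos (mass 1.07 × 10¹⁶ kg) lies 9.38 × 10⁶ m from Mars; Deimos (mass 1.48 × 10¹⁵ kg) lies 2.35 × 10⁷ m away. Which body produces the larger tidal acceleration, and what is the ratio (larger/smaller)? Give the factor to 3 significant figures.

Phobos, by a factor of ≈ 114

Compare M/d³ for the two perturbers:
Phobos: (1.07 × 10¹⁶) / (9.38 × 10⁶)³ = 1.297 × 10⁻⁵
Deimos: (1.48 × 10¹⁵) / (2.35 × 10⁷)³ = 1.140 × 10⁻⁷
Ratio (larger/smaller) = 114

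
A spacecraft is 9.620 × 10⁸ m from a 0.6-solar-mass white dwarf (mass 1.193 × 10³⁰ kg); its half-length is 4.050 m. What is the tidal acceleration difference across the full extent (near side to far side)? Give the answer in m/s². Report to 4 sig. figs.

Δg = 4GMr/d³
   = 4 × (6.674 × 10⁻¹¹) × (1.193 × 10³⁰) × (4.050) / (9.620 × 10⁸)³
   = 1.449 × 10⁻⁶ m/s²

1.449 × 10⁻⁶ m/s²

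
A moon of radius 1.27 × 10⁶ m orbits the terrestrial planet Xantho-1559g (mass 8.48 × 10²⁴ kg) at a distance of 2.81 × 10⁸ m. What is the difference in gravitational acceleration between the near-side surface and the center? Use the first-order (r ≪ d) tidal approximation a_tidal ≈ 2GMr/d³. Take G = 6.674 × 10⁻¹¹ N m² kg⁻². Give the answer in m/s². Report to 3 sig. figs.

6.48 × 10⁻⁵ m/s²

Δg = 2GMr/d³
   = 2 × (6.674 × 10⁻¹¹) × (8.48 × 10²⁴) × (1.27 × 10⁶) / (2.81 × 10⁸)³
   = 6.48 × 10⁻⁵ m/s²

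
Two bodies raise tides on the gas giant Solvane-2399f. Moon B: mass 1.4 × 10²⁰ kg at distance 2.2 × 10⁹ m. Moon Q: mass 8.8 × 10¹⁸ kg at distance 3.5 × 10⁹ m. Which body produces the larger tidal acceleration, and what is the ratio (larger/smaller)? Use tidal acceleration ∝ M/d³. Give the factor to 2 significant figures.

Moon B, by a factor of ≈ 64

Compare M/d³ for the two perturbers:
Moon B: (1.4 × 10²⁰) / (2.2 × 10⁹)³ = 1.315 × 10⁻⁸
Moon Q: (8.8 × 10¹⁸) / (3.5 × 10⁹)³ = 2.052 × 10⁻¹⁰
Ratio (larger/smaller) = 64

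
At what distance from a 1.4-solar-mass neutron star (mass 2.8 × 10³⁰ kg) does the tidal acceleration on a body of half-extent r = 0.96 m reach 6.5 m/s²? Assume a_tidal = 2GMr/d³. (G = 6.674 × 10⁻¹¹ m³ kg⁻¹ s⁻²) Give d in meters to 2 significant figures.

3.8 × 10⁶ m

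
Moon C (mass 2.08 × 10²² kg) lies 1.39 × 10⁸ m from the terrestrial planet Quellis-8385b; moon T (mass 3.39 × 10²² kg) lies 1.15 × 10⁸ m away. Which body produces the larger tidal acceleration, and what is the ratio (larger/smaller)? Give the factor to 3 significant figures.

Moon T, by a factor of ≈ 2.88

Tidal stretch scales as M/d³; compute that for each body.
Moon C: (2.08 × 10²²) / (1.39 × 10⁸)³ = 7.745 × 10⁻³
Moon T: (3.39 × 10²²) / (1.15 × 10⁸)³ = 2.229 × 10⁻²
Ratio (larger/smaller) = 2.88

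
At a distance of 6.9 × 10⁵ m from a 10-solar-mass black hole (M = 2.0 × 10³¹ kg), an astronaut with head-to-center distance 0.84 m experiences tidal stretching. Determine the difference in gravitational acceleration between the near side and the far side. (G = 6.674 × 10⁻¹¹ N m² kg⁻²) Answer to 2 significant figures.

Δa = 4GMr/d³
   = 4 × (6.674 × 10⁻¹¹) × (2.0 × 10³¹) × (0.84) / (6.9 × 10⁵)³
   = 1.4 × 10⁴ m/s²

1.4 × 10⁴ m/s²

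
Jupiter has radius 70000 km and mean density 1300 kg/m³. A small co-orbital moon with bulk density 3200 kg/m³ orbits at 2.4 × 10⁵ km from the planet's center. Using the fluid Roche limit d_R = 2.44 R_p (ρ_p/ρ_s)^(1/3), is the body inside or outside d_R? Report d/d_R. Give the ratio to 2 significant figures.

outside; d/d_R ≈ 1.9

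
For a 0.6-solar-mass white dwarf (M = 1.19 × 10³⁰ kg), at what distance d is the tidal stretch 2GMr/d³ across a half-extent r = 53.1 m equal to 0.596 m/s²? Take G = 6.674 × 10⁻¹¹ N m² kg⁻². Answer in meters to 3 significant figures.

2GMr/d³ = a_tidal  ⇒  d = (2GMr / a_tidal)^(1/3)
d = (2 × 6.674×10⁻¹¹ × (1.19 × 10³⁰) × (53.1) / (0.596))^(1/3)
  = 2.42 × 10⁷ m

2.42 × 10⁷ m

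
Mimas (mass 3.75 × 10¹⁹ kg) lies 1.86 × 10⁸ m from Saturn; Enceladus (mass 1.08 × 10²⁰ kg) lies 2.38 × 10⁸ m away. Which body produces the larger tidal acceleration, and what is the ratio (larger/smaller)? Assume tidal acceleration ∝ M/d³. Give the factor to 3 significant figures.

Enceladus, by a factor of ≈ 1.37

The tide-raising term goes as M/d³ (the gradient of a 1/d² field).
Mimas: (3.75 × 10¹⁹) / (1.86 × 10⁸)³ = 5.828 × 10⁻⁶
Enceladus: (1.08 × 10²⁰) / (2.38 × 10⁸)³ = 8.011 × 10⁻⁶
Ratio (larger/smaller) = 1.37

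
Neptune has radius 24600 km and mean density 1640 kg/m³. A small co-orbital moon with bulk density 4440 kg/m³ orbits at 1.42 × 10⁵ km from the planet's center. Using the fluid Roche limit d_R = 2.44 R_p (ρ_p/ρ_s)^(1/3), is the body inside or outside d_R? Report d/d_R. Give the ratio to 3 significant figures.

outside; d/d_R ≈ 3.30

d_R = 2.44 × (24600 km) × (1640/4440)^(1/3) = 43070 km
d/d_R = (1.42 × 10⁵) / (43070) = 3.30
Since d/d_R > 1, the body is outside the Roche limit.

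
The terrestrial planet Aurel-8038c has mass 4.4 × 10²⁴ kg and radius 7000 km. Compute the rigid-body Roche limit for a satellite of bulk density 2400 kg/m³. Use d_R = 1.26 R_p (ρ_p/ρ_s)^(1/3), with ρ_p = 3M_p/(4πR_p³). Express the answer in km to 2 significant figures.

ρ_p = 3M_p/(4πR_p³) = 3 × (4.4 × 10²⁴) / (4π × (7.0 × 10⁶ m)³) = 3100 kg/m³
d_R = 1.26 × 7000 km × (3100/2400)^(1/3)
    = 9600 km

9600 km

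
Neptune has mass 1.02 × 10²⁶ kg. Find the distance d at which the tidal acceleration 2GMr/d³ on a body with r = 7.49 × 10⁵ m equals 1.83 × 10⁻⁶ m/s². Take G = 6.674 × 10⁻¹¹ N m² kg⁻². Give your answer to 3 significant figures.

1.77 × 10⁹ m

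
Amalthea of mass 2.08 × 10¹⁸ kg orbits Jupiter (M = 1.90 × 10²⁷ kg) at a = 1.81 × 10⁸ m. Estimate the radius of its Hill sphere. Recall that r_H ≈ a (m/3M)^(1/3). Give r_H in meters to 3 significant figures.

1.29 × 10⁵ m

r_H ≈ a (m/3M)^(1/3)
    = (1.81 × 10⁸) × (2.08 × 10¹⁸ / (3 × 1.90 × 10²⁷))^(1/3)
    = 1.29 × 10⁵ m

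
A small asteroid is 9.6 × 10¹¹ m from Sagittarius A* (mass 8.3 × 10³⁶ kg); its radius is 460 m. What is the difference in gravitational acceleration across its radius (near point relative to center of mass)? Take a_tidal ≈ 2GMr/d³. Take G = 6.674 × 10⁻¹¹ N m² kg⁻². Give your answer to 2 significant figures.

5.8 × 10⁻⁷ m/s²

Since r ≪ d, expand the inverse-square field across one radius to get the leading 2GMr/d³ term.
Δa = 2GMr/d³
   = 2 × (6.674 × 10⁻¹¹) × (8.3 × 10³⁶) × (460) / (9.6 × 10¹¹)³
   = 5.8 × 10⁻⁷ m/s²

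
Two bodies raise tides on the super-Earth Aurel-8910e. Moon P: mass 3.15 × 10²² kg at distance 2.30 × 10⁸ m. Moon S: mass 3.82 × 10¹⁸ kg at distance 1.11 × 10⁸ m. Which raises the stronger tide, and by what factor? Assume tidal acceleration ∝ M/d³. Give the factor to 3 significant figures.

Moon P, by a factor of ≈ 927

Tidal stretch scales as M/d³; compute that for each body.
Moon P: (3.15 × 10²²) / (2.30 × 10⁸)³ = 2.589 × 10⁻³
Moon S: (3.82 × 10¹⁸) / (1.11 × 10⁸)³ = 2.793 × 10⁻⁶
Ratio (larger/smaller) = 927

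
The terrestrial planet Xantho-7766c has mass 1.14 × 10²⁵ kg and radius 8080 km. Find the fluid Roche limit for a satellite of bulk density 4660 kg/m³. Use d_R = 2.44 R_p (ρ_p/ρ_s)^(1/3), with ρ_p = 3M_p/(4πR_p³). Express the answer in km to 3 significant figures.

20400 km

ρ_p = 3M_p/(4πR_p³) = 3 × (1.14 × 10²⁵) / (4π × (8.08 × 10⁶ m)³) = 5160 kg/m³
d_R = 2.44 × 8080 km × (5160/4660)^(1/3)
    = 20400 km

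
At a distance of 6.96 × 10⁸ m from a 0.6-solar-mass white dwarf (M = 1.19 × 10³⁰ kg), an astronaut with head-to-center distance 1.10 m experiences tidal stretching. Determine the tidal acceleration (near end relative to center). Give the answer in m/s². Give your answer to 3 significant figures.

5.18 × 10⁻⁷ m/s²

Δa = 2GMr/d³
   = 2 × (6.674 × 10⁻¹¹) × (1.19 × 10³⁰) × (1.10) / (6.96 × 10⁸)³
   = 5.18 × 10⁻⁷ m/s²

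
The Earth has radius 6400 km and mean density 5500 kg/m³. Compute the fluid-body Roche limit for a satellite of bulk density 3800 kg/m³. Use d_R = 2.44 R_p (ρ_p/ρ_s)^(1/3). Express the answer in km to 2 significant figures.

d_R = 2.44 × 6400 km × (5500/3800)^(1/3)
    = 18000 km

18000 km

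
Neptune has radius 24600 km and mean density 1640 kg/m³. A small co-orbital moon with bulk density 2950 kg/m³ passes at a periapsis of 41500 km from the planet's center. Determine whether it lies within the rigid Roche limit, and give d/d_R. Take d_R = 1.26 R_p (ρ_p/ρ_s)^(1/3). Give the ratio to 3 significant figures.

d_R = 1.26 × (24600 km) × (1640/2950)^(1/3) = 25490 km
d/d_R = (41500) / (25490) = 1.63
Since d/d_R > 1, the body is outside the Roche limit.

outside; d/d_R ≈ 1.63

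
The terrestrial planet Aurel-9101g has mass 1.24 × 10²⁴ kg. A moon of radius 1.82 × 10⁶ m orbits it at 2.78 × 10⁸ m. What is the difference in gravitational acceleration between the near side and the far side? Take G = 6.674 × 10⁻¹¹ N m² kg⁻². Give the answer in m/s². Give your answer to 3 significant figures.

Differencing GM/(d−r)² and GM/(d+r)² to first order in r/d gives 4GMr/d³.
a_tidal = 4GMr/d³
        = 4 × (6.674 × 10⁻¹¹) × (1.24 × 10²⁴) × (1.82 × 10⁶) / (2.78 × 10⁸)³
        = 2.80 × 10⁻⁵ m/s²

2.80 × 10⁻⁵ m/s²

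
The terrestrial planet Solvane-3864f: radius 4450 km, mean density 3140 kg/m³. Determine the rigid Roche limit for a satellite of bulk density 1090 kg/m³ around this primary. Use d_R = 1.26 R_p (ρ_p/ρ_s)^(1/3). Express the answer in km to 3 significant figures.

7980 km

d_R = 1.26 × 4450 km × (3140/1090)^(1/3)
    = 7980 km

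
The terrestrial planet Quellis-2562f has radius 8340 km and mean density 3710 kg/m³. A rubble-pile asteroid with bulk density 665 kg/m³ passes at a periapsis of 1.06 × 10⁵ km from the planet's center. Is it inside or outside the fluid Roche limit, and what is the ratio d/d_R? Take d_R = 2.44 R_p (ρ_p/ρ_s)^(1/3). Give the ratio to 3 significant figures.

outside; d/d_R ≈ 2.94

d_R = 2.44 × (8340 km) × (3710/665)^(1/3) = 36090 km
d/d_R = (1.06 × 10⁵) / (36090) = 2.94
Since d/d_R > 1, the body is outside the Roche limit.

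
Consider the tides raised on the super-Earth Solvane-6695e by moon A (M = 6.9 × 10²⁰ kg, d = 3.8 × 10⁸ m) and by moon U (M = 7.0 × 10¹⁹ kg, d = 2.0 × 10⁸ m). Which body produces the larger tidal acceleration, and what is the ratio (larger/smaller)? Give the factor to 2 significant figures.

Moon A, by a factor of ≈ 1.4

The tide-raising term goes as M/d³ (the gradient of a 1/d² field).
Moon A: (6.9 × 10²⁰) / (3.8 × 10⁸)³ = 1.257 × 10⁻⁵
Moon U: (7.0 × 10¹⁹) / (2.0 × 10⁸)³ = 8.750 × 10⁻⁶
Ratio (larger/smaller) = 1.4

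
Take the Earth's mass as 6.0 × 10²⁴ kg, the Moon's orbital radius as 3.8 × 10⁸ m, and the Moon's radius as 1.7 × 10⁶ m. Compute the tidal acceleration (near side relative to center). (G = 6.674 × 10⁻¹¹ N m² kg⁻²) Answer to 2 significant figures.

Differencing GM/(d−r)² and GM/d² to first order in r/d gives 2GMr/d³.
Δa = 2GMr/d³
   = 2 × (6.674 × 10⁻¹¹) × (6.0 × 10²⁴) × (1.7 × 10⁶) / (3.8 × 10⁸)³
   = 2.5 × 10⁻⁵ m/s²

2.5 × 10⁻⁵ m/s²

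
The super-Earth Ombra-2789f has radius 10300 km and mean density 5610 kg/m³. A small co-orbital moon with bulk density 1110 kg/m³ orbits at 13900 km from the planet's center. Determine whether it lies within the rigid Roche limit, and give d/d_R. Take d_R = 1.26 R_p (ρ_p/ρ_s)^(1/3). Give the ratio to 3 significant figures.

d_R = 1.26 × (10300 km) × (5610/1110)^(1/3) = 22270 km
d/d_R = (13900) / (22270) = 0.624
Since d/d_R < 1, the body is inside the Roche limit.

inside; d/d_R ≈ 0.624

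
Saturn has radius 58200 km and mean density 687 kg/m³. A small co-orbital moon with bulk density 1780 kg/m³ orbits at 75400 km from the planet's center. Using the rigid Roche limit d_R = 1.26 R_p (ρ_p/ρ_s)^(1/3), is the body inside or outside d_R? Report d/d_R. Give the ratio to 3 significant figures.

outside; d/d_R ≈ 1.41

d_R = 1.26 × (58200 km) × (687/1780)^(1/3) = 53390 km
d/d_R = (75400) / (53390) = 1.41
Since d/d_R > 1, the body is outside the Roche limit.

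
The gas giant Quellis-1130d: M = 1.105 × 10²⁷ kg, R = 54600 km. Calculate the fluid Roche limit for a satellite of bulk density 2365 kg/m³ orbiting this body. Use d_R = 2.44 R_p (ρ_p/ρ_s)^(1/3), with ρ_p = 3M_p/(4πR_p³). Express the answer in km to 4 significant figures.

ρ_p = 3M_p/(4πR_p³) = 3 × (1.105 × 10²⁷) / (4π × (5.460 × 10⁷ m)³) = 1621 kg/m³
d_R = 2.44 × 54600 km × (1621/2365)^(1/3)
    = 1.175 × 10⁵ km

1.175 × 10⁵ km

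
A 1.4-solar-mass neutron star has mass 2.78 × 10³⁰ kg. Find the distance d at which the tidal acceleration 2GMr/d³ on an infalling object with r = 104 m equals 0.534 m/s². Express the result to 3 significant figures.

2GMr/d³ = a_tidal  ⇒  d = (2GMr / a_tidal)^(1/3)
d = (2 × 6.674×10⁻¹¹ × (2.78 × 10³⁰) × (104) / (0.534))^(1/3)
  = 4.17 × 10⁷ m

4.17 × 10⁷ m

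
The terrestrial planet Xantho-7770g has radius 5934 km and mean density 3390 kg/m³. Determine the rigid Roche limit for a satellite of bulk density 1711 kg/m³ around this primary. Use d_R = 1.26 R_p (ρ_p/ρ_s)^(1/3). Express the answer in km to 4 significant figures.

d_R = 1.26 × 5934 km × (3390/1711)^(1/3)
    = 9391 km

9391 km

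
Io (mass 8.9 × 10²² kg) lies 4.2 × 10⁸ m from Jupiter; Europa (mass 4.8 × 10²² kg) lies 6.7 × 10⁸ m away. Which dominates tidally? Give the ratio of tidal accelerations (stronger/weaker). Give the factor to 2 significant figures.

Compare M/d³ for the two perturbers:
Io: (8.9 × 10²²) / (4.2 × 10⁸)³ = 1.201 × 10⁻³
Europa: (4.8 × 10²²) / (6.7 × 10⁸)³ = 1.596 × 10⁻⁴
Ratio (larger/smaller) = 7.5

Io, by a factor of ≈ 7.5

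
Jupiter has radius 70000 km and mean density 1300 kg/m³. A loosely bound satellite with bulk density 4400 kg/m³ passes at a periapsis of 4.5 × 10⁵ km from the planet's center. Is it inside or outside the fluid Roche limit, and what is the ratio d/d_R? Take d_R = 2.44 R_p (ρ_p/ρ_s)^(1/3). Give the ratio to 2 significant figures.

outside; d/d_R ≈ 4.0

d_R = 2.44 × (70000 km) × (1300/4400)^(1/3) = 1.138 × 10⁵ km
d/d_R = (4.5 × 10⁵) / (1.138 × 10⁵) = 4.0
Since d/d_R > 1, the body is outside the Roche limit.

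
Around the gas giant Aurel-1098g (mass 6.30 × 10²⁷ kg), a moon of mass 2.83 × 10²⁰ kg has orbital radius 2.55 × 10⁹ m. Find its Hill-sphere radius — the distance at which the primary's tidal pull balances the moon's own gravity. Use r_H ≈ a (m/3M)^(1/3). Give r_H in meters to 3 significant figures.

6.29 × 10⁶ m

r_H ≈ a (m/3M)^(1/3)
    = (2.55 × 10⁹) × (2.83 × 10²⁰ / (3 × 6.30 × 10²⁷))^(1/3)
    = 6.29 × 10⁶ m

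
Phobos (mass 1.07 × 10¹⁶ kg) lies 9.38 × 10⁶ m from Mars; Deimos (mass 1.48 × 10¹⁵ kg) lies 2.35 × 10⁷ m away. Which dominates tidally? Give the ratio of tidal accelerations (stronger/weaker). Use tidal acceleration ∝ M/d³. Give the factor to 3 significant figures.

Phobos, by a factor of ≈ 114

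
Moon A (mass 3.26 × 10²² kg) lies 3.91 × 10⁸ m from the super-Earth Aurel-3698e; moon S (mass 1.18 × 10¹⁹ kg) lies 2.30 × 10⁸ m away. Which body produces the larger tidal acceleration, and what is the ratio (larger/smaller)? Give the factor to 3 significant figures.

Moon A, by a factor of ≈ 562

The tide-raising term goes as M/d³ (the gradient of a 1/d² field).
Moon A: (3.26 × 10²²) / (3.91 × 10⁸)³ = 5.454 × 10⁻⁴
Moon S: (1.18 × 10¹⁹) / (2.30 × 10⁸)³ = 9.698 × 10⁻⁷
Ratio (larger/smaller) = 562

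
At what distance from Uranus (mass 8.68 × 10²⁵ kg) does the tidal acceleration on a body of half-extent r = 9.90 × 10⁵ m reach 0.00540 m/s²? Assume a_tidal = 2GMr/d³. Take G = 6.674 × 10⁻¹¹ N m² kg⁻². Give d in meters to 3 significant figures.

1.29 × 10⁸ m

2GMr/d³ = a_tidal  ⇒  d = (2GMr / a_tidal)^(1/3)
d = (2 × 6.674×10⁻¹¹ × (8.68 × 10²⁵) × (9.90 × 10⁵) / (0.00540))^(1/3)
  = 1.29 × 10⁸ m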